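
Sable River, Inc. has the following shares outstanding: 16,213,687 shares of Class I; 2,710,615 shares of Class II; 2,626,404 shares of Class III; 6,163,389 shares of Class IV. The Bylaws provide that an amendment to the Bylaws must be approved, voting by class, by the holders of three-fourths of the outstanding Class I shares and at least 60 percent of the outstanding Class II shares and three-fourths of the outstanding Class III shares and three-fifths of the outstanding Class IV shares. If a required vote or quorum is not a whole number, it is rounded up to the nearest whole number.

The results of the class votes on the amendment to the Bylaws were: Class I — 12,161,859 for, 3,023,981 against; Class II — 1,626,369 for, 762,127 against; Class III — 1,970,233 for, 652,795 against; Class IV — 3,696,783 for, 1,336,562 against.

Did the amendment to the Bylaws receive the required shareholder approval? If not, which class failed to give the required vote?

Class I: 3/4 of 16213687 = 12160265.25, rounded up to 12160266; 12,160,266 required, 12,161,859 in favor — approved.
Class II: 3/5 of 2710615 = 1626369; 1,626,369 required, 1,626,369 in favor — approved.
Class III: 3/4 of 2626404 = 1969803; 1,969,803 required, 1,970,233 in favor — approved.
Class IV: 3/5 of 6163389 = 3698033.40, rounded up to 3698034; 3,698,034 required, 3,696,783 in favor — not approved.

Not approved — the Class IV shares did not give the required vote.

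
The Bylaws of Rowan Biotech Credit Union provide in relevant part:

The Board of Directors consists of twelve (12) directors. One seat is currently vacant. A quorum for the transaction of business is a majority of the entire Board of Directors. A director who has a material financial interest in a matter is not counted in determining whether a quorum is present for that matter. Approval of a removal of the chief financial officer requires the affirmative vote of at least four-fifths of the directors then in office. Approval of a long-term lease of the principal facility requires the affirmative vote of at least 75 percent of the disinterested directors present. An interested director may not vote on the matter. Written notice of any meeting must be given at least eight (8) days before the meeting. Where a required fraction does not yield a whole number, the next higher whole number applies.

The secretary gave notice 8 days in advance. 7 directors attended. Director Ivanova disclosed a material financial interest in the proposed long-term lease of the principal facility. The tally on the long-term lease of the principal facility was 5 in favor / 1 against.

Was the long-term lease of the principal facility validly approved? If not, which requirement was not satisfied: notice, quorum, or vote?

Notice: 8 days given; 8 required (8 ≥ 8). Satisfied.
Quorum: 7 present, but the 1 interested director does not count, leaving 6. Quorum is 7. Not satisfied.
Vote: the long-term lease of the principal facility requires three-fourths of the disinterested directors present (7 − 1 = 6). 3/4 of 6 = 4.50, rounded up to 5, so 5 affirmative votes are needed; 5 voted in favor. Satisfied. (Moot — without a quorum no business can be validly transacted.)

Invalid — quorum requirement not satisfied.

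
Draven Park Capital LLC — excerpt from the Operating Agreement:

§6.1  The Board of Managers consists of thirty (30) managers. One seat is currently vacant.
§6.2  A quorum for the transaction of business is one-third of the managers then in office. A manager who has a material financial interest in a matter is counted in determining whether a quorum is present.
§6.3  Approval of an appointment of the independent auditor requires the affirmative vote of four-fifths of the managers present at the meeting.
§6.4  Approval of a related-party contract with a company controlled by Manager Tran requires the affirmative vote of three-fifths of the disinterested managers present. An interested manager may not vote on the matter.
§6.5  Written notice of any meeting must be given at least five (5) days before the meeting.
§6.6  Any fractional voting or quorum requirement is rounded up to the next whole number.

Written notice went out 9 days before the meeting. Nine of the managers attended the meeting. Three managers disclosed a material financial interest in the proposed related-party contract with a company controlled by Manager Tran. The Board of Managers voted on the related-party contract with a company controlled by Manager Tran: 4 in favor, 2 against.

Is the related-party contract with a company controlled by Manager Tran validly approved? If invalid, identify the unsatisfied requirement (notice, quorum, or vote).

Invalid — quorum requirement not satisfied.

Notice: 9 days given; 5 required (9 ≥ 5). Satisfied.
Quorum: 9 present (interested managers count toward quorum); quorum is 10. Not satisfied.
Vote: the related-party contract with a company controlled by Manager Tran requires three-fifths of the disinterested managers present (9 − 3 = 6). 3/5 of 6 = 3.60, rounded up to 4, so 4 affirmative votes are needed; 4 voted in favor. Satisfied. (Moot — without a quorum no business can be validly transacted.)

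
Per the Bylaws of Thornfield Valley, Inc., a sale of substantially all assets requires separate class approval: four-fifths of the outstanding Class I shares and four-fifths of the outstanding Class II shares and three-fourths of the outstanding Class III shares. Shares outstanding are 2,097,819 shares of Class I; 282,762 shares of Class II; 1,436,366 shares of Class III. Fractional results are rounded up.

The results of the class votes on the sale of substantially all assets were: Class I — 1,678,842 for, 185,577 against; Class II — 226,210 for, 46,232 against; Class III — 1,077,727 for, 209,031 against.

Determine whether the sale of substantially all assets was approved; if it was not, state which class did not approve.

Approved — every class gave the required vote.

Class I: 4/5 of 2097819 = 1678255.20, rounded up to 1678256; 1,678,256 required, 1,678,842 in favor — approved.
Class II: 4/5 of 282762 = 226209.60, rounded up to 226210; 226,210 required, 226,210 in favor — approved.
Class III: 3/4 of 1436366 = 1077274.50, rounded up to 1077275; 1,077,275 required, 1,077,727 in favor — approved.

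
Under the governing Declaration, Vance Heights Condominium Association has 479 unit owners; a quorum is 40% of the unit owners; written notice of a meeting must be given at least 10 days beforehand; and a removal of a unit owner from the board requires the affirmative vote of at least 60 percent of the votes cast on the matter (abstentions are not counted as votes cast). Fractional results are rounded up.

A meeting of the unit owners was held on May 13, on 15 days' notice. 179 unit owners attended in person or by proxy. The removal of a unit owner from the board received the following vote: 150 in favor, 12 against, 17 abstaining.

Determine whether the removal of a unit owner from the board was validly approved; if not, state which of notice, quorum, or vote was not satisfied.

Notice: 15 days given; 10 required. Satisfied.
Quorum: 40% of 479 = 191.60, rounded up to 192; 179 present. Not satisfied.
Vote: requires three-fifths of the votes cast (179 − 17 abstaining = 162); 3/5 of 162 = 97.20, rounded up to 98, so 98 needed; 150 in favor. Satisfied.

Invalid — quorum requirement not satisfied.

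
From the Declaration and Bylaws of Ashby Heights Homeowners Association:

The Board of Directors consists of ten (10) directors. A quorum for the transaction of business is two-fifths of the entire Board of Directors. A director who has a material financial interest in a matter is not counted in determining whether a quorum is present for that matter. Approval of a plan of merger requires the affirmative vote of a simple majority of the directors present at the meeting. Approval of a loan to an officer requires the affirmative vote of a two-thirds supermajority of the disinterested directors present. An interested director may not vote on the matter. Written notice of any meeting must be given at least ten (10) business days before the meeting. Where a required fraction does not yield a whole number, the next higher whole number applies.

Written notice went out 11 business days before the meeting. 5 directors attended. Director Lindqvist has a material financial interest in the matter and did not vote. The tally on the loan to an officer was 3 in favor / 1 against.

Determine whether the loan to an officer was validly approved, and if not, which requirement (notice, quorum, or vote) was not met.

Notice: 11 business days given; 10 required (11 ≥ 10). Satisfied.
Quorum: 5 present, but the 1 interested director does not count, leaving 4. Quorum is 4. Satisfied.
Vote: the loan to an officer requires two-thirds of the disinterested directors present (5 − 1 = 4). 2/3 of 4 = 2.67, rounded up to 3, so 3 affirmative votes are needed; 3 voted in favor. Satisfied.

Valid — all requirements satisfied.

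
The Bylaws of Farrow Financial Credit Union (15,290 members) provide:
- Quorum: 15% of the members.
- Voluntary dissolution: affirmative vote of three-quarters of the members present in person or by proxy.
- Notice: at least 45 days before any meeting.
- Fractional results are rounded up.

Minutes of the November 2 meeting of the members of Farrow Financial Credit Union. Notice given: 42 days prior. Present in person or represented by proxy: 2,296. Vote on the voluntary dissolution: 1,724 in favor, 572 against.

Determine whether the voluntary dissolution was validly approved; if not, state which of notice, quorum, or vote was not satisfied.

Notice: 42 days given; 45 required. Not satisfied.
Quorum: 15% of 15,290 = 2,293.50, rounded up to 2,294; 2,296 present. Satisfied.
Vote: requires three-fourths of those present (2,296); 3/4 of 2296 = 1722, so 1,722 needed; 1,724 in favor. Satisfied.

Invalid — notice requirement not satisfied.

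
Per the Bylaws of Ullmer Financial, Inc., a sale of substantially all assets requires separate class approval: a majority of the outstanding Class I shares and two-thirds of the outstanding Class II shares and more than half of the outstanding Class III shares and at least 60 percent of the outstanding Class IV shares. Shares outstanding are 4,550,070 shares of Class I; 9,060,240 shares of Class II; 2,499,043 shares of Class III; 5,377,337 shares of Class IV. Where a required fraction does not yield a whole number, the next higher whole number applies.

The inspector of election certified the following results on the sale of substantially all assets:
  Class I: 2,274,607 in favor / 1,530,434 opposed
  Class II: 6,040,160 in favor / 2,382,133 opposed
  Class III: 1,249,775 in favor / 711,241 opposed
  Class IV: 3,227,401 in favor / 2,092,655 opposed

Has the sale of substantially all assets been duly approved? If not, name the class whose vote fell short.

Not approved — the Class I shares did not give the required vote.

Class I: a majority of 4550070 is 2275036; 2,275,036 required, 2,274,607 in favor — not approved.
Class II: 2/3 of 9060240 = 6040160; 6,040,160 required, 6,040,160 in favor — approved.
Class III: a majority of 2499043 is 1249522; 1,249,522 required, 1,249,775 in favor — approved.
Class IV: 3/5 of 5377337 = 3226402.20, rounded up to 3226403; 3,226,403 required, 3,227,401 in favor — approved.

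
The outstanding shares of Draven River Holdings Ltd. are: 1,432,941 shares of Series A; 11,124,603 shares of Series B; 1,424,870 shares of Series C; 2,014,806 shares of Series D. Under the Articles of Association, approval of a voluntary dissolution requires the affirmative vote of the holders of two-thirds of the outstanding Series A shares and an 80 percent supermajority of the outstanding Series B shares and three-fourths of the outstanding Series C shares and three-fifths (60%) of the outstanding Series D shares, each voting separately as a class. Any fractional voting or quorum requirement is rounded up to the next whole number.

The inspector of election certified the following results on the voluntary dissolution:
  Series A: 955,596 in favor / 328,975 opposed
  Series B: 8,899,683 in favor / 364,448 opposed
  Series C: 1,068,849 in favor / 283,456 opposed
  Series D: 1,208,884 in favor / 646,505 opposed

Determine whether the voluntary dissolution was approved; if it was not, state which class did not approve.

Approved — every class gave the required vote.

Series A: 2/3 of 1432941 = 955294; 955,294 required, 955,596 in favor — approved.
Series B: 4/5 of 11124603 = 8899682.40, rounded up to 8899683; 8,899,683 required, 8,899,683 in favor — approved.
Series C: 3/4 of 1424870 = 1068652.50, rounded up to 1068653; 1,068,653 required, 1,068,849 in favor — approved.
Series D: 3/5 of 2014806 = 1208883.60, rounded up to 1208884; 1,208,884 required, 1,208,884 in favor — approved.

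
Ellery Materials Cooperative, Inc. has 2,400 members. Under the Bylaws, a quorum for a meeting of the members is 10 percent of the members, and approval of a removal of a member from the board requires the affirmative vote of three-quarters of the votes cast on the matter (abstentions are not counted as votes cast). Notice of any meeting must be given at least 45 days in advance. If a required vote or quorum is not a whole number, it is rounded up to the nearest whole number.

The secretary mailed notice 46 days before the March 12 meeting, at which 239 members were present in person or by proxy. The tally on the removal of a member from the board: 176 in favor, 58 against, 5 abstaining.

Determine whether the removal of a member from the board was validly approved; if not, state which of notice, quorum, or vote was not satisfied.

Notice: 46 days given; 45 required. Satisfied.
Quorum: 10% of 2,400 = 240; 239 present. Not satisfied.
Vote: requires three-fourths of the votes cast (239 − 5 abstaining = 234); 3/4 of 234 = 175.50, rounded up to 176, so 176 needed; 176 in favor. Satisfied.

Invalid — quorum requirement not satisfied.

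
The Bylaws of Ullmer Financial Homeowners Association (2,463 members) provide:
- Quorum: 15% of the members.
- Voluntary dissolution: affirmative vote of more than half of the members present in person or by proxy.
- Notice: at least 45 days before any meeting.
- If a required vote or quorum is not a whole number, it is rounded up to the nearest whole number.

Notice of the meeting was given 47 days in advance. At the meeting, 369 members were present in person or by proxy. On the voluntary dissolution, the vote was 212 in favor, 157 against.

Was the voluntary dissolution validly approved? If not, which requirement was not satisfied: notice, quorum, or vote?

Invalid — quorum requirement not satisfied.

Notice: 47 days given; 45 required. Satisfied.
Quorum: 15% of 2,463 = 369.45, rounded up to 370; 369 present. Not satisfied.
Vote: requires a majority of those present (369); a majority of 369 is 185, so 185 needed; 212 in favor. Satisfied.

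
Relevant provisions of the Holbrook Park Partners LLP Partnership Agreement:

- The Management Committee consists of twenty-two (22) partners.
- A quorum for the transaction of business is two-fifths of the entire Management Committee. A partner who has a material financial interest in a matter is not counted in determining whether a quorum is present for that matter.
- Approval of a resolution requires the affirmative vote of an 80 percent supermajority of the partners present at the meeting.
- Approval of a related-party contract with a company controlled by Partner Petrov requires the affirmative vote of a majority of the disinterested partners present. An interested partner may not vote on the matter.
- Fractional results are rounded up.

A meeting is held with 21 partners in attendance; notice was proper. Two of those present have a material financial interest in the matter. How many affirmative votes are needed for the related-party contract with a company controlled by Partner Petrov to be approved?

The related-party contract with a company controlled by Partner Petrov requires a majority of the disinterested partners present (21 − 2 = 19).
A majority of 19 is 10.

10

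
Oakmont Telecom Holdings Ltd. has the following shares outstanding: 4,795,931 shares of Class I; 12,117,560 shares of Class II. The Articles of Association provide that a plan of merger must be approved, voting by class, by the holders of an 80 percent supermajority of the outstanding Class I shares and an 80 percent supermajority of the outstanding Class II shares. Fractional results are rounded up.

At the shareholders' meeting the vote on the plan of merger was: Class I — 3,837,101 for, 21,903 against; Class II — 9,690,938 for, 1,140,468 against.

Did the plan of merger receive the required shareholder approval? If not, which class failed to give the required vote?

Class I: 4/5 of 4795931 = 3836744.80, rounded up to 3836745; 3,836,745 required, 3,837,101 in favor — approved.
Class II: 4/5 of 12117560 = 9694048; 9,694,048 required, 9,690,938 in favor — not approved.

Not approved — the Class II shares did not give the required vote.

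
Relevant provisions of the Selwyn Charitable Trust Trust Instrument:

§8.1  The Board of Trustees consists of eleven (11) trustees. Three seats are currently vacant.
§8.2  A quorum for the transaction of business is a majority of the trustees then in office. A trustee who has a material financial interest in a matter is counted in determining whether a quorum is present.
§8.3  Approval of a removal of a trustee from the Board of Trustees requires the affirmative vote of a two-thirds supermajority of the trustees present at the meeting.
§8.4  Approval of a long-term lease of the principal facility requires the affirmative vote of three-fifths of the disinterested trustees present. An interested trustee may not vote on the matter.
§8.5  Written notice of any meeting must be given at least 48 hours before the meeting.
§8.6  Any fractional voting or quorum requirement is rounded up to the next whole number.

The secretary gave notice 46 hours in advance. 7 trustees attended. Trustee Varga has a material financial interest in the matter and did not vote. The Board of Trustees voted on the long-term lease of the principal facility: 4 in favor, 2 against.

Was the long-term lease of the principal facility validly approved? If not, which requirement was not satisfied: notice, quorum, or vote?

Invalid — notice requirement not satisfied.

Notice: 46 hours given; 48 required (46 < 48). Not satisfied.
Quorum: 7 present (interested trustees count toward quorum); quorum is 5. Satisfied.
Vote: the long-term lease of the principal facility requires three-fifths of the disinterested trustees present (7 − 1 = 6). 3/5 of 6 = 3.60, rounded up to 4, so 4 affirmative votes are needed; 4 voted in favor. Satisfied.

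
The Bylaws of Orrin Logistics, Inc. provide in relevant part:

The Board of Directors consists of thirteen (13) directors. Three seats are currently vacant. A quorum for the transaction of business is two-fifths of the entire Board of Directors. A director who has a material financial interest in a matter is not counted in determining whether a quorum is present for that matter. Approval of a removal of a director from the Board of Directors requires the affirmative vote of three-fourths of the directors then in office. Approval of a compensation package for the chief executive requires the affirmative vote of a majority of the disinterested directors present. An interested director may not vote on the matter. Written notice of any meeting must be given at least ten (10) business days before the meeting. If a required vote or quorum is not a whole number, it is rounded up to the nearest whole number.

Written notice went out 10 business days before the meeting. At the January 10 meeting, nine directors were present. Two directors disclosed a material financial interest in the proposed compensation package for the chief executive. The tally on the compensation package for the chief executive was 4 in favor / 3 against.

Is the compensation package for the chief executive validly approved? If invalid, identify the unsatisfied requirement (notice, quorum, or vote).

Valid — all requirements satisfied.

Notice: 10 business days given; 10 required (10 ≥ 10). Satisfied.
Quorum: 9 present, but the 2 interested directors do not count, leaving 7. Quorum is 6. Satisfied.
Vote: the compensation package for the chief executive requires a majority of the disinterested directors present (9 − 2 = 7). A majority of 7 is 4, so 4 affirmative votes are needed; 4 voted in favor. Satisfied.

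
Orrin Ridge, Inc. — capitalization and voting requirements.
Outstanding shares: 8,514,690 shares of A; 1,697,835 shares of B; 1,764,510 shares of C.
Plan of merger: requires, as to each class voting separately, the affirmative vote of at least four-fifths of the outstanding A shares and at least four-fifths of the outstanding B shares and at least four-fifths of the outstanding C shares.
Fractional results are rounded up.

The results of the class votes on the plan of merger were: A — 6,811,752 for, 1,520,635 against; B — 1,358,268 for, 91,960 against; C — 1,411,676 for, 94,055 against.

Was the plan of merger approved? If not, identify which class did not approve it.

Approved — every class gave the required vote.

A: 4/5 of 8514690 = 6811752; 6,811,752 required, 6,811,752 in favor — approved.
B: 4/5 of 1697835 = 1358268; 1,358,268 required, 1,358,268 in favor — approved.
C: 4/5 of 1764510 = 1411608; 1,411,608 required, 1,411,676 in favor — approved.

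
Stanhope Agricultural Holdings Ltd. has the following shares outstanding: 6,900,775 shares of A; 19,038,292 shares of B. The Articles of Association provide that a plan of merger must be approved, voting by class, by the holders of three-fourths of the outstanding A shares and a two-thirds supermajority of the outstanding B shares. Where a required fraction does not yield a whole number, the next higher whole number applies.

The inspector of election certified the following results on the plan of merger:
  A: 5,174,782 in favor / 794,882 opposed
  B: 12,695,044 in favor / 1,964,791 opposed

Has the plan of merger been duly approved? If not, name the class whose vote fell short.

A: 3/4 of 6900775 = 5175581.25, rounded up to 5175582; 5,175,582 required, 5,174,782 in favor — not approved.
B: 2/3 of 19038292 = 12692194.67, rounded up to 12692195; 12,692,195 required, 12,695,044 in favor — approved.

Not approved — the A shares did not give the required vote.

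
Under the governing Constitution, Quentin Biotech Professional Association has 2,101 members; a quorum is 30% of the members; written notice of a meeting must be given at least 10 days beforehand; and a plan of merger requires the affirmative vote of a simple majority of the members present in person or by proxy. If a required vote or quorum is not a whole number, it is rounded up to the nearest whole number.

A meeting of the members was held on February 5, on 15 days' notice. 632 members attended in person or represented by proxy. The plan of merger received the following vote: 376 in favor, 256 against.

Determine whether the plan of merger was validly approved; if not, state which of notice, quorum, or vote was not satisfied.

Valid — all requirements satisfied.

Notice: 15 days given; 10 required. Satisfied.
Quorum: 30% of 2,101 = 630.30, rounded up to 631; 632 present. Satisfied.
Vote: requires a majority of those present (632); a majority of 632 is 317, so 317 needed; 376 in favor. Satisfied.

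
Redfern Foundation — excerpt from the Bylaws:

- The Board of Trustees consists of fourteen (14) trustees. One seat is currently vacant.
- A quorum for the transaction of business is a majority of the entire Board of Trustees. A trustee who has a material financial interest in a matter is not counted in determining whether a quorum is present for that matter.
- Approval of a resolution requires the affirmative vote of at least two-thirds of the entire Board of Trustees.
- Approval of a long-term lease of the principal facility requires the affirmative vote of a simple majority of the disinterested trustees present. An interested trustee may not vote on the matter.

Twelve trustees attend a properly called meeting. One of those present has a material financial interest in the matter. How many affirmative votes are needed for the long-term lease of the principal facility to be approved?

The long-term lease of the principal facility requires a majority of the disinterested trustees present (12 − 1 = 11).
A majority of 11 is 6.

6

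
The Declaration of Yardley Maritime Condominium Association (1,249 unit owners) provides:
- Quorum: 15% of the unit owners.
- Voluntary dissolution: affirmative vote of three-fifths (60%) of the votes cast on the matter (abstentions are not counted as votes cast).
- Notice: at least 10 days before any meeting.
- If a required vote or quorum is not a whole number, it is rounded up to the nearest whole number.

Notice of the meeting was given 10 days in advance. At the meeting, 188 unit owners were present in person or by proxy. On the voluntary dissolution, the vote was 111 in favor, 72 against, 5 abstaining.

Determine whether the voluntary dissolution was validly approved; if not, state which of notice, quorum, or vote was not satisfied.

Notice: 10 days given; 10 required. Satisfied.
Quorum: 15% of 1,249 = 187.35, rounded up to 188; 188 present. Satisfied.
Vote: requires three-fifths of the votes cast (188 − 5 abstaining = 183); 3/5 of 183 = 109.80, rounded up to 110, so 110 needed; 111 in favor. Satisfied.

Valid — all requirements satisfied.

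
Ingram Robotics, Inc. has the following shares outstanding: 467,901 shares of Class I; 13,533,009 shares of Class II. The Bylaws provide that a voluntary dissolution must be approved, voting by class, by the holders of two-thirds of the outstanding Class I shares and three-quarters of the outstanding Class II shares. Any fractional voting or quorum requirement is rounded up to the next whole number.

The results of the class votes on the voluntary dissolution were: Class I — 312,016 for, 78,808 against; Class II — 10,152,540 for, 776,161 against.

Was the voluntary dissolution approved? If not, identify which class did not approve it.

Approved — every class gave the required vote.

Class I: 2/3 of 467901 = 311934; 311,934 required, 312,016 in favor — approved.
Class II: 3/4 of 13533009 = 10149756.75, rounded up to 10149757; 10,149,757 required, 10,152,540 in favor — approved.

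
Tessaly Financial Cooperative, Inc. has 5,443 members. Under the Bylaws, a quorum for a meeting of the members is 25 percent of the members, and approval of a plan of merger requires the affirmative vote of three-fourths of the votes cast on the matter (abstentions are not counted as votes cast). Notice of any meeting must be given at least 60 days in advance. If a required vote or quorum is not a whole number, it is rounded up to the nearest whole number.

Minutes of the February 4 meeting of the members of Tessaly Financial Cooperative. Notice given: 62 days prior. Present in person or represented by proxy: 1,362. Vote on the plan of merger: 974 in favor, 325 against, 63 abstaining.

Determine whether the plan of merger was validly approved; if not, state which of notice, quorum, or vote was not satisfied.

Notice: 62 days given; 60 required. Satisfied.
Quorum: 25% of 5,443 = 1,360.75, rounded up to 1,361; 1,362 present. Satisfied.
Vote: requires three-fourths of the votes cast (1,362 − 63 abstaining = 1,299); 3/4 of 1299 = 974.25, rounded up to 975, so 975 needed; 974 in favor. Not satisfied.

Invalid — vote requirement not satisfied.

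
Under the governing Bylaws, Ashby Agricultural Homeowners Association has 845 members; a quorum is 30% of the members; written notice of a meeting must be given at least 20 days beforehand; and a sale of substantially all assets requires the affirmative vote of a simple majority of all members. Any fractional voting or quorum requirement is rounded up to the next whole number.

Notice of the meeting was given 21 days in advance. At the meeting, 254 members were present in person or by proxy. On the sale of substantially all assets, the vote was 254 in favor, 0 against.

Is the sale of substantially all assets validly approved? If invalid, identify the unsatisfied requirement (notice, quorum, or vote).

Notice: 21 days given; 20 required. Satisfied.
Quorum: 30% of 845 = 253.50, rounded up to 254; 254 present. Satisfied.
Vote: requires a majority of all members (845); a majority of 845 is 423, so 423 needed; 254 in favor. Not satisfied.

Invalid — vote requirement not satisfied.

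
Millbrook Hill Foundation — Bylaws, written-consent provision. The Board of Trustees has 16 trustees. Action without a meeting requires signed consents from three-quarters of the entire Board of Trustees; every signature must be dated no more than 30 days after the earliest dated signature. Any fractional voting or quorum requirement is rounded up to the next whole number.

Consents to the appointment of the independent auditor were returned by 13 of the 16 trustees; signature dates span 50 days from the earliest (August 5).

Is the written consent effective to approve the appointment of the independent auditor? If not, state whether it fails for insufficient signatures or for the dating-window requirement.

Signatures required: three-quarters of 16 — 3/4 of 16 = 12, so 12 needed; 13 signed. Sufficient.
Dating window: the latest signature is 50 days after the earliest; the limit is 30 days. Outside the window.

Not effective — dating-window requirement not satisfied.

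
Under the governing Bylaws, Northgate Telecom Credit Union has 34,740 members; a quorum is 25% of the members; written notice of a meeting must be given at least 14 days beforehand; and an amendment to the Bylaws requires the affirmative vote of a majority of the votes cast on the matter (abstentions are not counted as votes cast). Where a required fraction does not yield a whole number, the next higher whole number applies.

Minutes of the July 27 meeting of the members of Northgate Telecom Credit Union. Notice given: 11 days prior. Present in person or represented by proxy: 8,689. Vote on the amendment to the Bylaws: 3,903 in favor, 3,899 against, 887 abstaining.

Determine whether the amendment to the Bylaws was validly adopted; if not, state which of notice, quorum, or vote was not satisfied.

Notice: 11 days given; 14 required. Not satisfied.
Quorum: 25% of 34,740 = 8,685; 8,689 present. Satisfied.
Vote: requires a majority of the votes cast (8,689 − 887 abstaining = 7,802); a majority of 7802 is 3902, so 3,902 needed; 3,903 in favor. Satisfied.

Invalid — notice requirement not satisfied.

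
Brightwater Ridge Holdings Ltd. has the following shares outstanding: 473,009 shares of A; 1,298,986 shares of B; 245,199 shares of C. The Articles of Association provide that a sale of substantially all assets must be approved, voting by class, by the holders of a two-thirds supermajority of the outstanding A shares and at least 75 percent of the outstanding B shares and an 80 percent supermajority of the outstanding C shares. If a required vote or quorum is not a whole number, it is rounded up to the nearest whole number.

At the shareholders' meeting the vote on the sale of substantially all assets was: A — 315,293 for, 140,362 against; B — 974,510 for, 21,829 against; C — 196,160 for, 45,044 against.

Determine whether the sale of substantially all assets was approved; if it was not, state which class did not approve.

Not approved — the A shares did not give the required vote.

A: 2/3 of 473009 = 315339.33, rounded up to 315340; 315,340 required, 315,293 in favor — not approved.
B: 3/4 of 1298986 = 974239.50, rounded up to 974240; 974,240 required, 974,510 in favor — approved.
C: 4/5 of 245199 = 196159.20, rounded up to 196160; 196,160 required, 196,160 in favor — approved.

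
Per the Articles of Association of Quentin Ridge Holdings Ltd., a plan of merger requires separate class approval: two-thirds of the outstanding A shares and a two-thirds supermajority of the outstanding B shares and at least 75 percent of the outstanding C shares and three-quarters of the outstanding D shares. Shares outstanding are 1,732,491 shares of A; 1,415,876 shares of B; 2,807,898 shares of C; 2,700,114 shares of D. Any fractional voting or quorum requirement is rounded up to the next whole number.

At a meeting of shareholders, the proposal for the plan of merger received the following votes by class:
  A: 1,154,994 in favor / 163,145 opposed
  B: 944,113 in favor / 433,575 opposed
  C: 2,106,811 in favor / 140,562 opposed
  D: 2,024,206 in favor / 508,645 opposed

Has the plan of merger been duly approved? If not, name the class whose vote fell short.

Not approved — the D shares did not give the required vote.

A: 2/3 of 1732491 = 1154994; 1,154,994 required, 1,154,994 in favor — approved.
B: 2/3 of 1415876 = 943917.33, rounded up to 943918; 943,918 required, 944,113 in favor — approved.
C: 3/4 of 2807898 = 2105923.50, rounded up to 2105924; 2,105,924 required, 2,106,811 in favor — approved.
D: 3/4 of 2700114 = 2025085.50, rounded up to 2025086; 2,025,086 required, 2,024,206 in favor — not approved.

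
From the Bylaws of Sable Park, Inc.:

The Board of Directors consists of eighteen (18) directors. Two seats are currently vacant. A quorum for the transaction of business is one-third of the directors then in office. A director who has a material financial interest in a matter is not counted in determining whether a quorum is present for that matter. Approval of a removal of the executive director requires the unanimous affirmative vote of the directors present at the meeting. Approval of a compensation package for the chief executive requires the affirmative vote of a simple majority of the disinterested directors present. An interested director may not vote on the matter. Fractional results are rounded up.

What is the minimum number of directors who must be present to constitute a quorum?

1/3 of 16 = 5.33, rounded up to 6.

6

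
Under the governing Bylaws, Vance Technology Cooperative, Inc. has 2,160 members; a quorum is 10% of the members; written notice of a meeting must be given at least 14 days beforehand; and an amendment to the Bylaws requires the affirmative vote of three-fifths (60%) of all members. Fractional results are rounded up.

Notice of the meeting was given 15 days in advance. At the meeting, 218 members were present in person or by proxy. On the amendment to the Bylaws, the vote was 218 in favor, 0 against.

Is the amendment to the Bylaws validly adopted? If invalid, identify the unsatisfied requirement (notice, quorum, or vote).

Notice: 15 days given; 14 required. Satisfied.
Quorum: 10% of 2,160 = 216; 218 present. Satisfied.
Vote: requires three-fifths of all members (2,160); 3/5 of 2160 = 1296, so 1,296 needed; 218 in favor. Not satisfied.

Invalid — vote requirement not satisfied.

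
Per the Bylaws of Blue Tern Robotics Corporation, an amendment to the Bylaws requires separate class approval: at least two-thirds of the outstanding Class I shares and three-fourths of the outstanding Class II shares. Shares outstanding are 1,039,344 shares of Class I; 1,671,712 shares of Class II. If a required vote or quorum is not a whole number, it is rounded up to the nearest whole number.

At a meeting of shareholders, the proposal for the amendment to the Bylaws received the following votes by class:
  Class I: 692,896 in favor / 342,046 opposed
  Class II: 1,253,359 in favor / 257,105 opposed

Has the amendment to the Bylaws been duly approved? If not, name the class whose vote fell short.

Class I: 2/3 of 1039344 = 692896; 692,896 required, 692,896 in favor — approved.
Class II: 3/4 of 1671712 = 1253784; 1,253,784 required, 1,253,359 in favor — not approved.

Not approved — the Class II shares did not give the required vote.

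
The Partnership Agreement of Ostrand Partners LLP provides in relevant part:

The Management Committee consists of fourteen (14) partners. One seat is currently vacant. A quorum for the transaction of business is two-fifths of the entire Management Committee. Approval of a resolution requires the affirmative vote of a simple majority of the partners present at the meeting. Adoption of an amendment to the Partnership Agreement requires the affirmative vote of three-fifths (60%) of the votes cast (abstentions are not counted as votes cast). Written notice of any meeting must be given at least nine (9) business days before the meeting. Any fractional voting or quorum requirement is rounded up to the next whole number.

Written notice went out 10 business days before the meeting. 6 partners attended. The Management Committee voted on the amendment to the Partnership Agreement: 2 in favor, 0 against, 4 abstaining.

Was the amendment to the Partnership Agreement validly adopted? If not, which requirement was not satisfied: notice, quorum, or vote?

Valid — all requirements satisfied.

Notice: 10 business days given; 9 required (10 ≥ 9). Satisfied.
Quorum: 6 present; quorum is 6. Satisfied.
Vote: the amendment to the Partnership Agreement requires three-fifths of the votes cast (6 present − 4 abstaining = 2). 3/5 of 2 = 1.20, rounded up to 2, so 2 affirmative votes are needed; 2 voted in favor. Satisfied.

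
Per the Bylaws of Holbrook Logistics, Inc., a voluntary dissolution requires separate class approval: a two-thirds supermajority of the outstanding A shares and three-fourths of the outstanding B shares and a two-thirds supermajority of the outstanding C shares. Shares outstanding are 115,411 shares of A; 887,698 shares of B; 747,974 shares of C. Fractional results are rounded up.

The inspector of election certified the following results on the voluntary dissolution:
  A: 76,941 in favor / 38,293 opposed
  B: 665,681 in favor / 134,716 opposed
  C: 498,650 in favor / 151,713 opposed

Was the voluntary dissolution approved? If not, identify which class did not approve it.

Not approved — the B shares did not give the required vote.

A: 2/3 of 115411 = 76940.67, rounded up to 76941; 76,941 required, 76,941 in favor — approved.
B: 3/4 of 887698 = 665773.50, rounded up to 665774; 665,774 required, 665,681 in favor — not approved.
C: 2/3 of 747974 = 498649.33, rounded up to 498650; 498,650 required, 498,650 in favor — approved.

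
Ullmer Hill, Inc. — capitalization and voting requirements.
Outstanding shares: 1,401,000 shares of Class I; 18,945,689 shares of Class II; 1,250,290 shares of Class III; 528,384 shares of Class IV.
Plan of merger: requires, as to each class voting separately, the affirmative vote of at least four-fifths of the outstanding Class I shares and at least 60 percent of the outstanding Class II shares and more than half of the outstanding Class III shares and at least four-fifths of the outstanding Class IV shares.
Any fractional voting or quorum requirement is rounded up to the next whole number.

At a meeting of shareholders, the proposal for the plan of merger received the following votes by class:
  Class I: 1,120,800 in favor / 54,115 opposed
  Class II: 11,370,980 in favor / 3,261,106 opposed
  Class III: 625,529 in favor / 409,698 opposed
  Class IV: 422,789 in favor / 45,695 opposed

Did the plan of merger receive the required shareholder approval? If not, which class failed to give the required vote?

Approved — every class gave the required vote.

Class I: 4/5 of 1401000 = 1120800; 1,120,800 required, 1,120,800 in favor — approved.
Class II: 3/5 of 18945689 = 11367413.40, rounded up to 11367414; 11,367,414 required, 11,370,980 in favor — approved.
Class III: a majority of 1250290 is 625146; 625,146 required, 625,529 in favor — approved.
Class IV: 4/5 of 528384 = 422707.20, rounded up to 422708; 422,708 required, 422,789 in favor — approved.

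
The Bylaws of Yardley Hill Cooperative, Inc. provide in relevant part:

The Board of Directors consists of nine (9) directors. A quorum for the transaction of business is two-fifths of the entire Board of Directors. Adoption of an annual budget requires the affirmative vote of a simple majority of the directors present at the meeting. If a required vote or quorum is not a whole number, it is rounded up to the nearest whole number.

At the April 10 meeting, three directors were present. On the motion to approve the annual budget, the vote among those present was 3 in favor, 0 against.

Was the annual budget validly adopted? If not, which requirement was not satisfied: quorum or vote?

Quorum: 3 present; quorum is 4. Not satisfied.
Vote: the annual budget requires a majority of the directors present (3). A majority of 3 is 2, so 2 affirmative votes are needed; 3 voted in favor. Satisfied. (Moot — without a quorum no business can be validly transacted.)

Invalid — quorum requirement not satisfied.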